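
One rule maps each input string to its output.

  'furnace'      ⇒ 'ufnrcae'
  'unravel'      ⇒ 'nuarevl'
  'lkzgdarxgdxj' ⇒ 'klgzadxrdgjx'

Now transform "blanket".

The rule is to swap each adjacent pair of characters (1↔2, 3↔4, ...).
For "blanket" the result is "lbnaekt".

lbnaekt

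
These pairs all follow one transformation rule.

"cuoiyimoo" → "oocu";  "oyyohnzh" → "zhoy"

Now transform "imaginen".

enim

Rule — move the first 2 characters to the end (rotate left by 2), then keep only the last 4 characters.
"imaginen" → "aginenim" → "enim".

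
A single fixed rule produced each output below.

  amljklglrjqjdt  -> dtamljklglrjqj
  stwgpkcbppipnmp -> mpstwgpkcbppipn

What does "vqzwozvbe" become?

bevqzwozv

Each output is the input with this applied: move the last 2 characters to the front (rotate right by 2).
"vqzwozvbe" → "bevqzwozv".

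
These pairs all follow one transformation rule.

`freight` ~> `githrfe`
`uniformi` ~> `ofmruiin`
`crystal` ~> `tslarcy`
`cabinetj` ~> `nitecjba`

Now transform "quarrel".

rrleuqa

The transformation: move the first 3 characters to the end (rotate left by 3), then swap each adjacent pair of characters (1↔2, 3↔4, ...).
"quarrel" → "rrelqua" → "rrleuqa".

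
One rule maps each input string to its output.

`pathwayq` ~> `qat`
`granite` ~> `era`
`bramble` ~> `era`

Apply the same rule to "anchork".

Looking at the pairs, the operation is to swap the first and last characters, then keep only the first 3 characters.
Applying both steps to "anchork": "knchora", then "knc".

knc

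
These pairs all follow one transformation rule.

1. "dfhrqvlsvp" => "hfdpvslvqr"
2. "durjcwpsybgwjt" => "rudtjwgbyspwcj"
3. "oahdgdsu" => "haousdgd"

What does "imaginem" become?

amimenig

The transformation: reverse the string, then move the last 3 characters to the front (rotate right by 3).
For "imaginem", step one produces "menigami"; step two turns that into "amimenig".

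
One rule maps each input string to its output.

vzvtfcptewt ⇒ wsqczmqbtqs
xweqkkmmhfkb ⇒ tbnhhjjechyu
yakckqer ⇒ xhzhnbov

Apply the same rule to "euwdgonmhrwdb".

The pattern: move the first character to the end, then shift every letter 3 places backward in the alphabet (wrapping around).
For "euwdgonmhrwdb", step one produces "uwdgonmhrwdbe"; step two turns that into "rtadlkjeotayb".

rtadlkjeotayb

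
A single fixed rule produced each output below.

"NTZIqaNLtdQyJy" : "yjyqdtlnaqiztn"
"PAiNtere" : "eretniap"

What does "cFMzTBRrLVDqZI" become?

What's happening: reverse the string, then convert every letter to lowercase.
For "cFMzTBRrLVDqZI", step one produces "IZqDVLrRBTzMFc"; step two turns that into "izqdvlrrbtzmfc".

izqdvlrrbtzmfc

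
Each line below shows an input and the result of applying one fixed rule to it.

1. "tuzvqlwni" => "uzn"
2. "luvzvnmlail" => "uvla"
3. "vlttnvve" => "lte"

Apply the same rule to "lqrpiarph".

qrp

Looking at the pairs, the operation is to swap each adjacent pair of characters (1↔2, 3↔4, ...), then keep one character in every 3, starting at position 1 (positions 1st, 4th, 7th, ...).
"lqrpiarph" → "qlpraiprh" → "qrp".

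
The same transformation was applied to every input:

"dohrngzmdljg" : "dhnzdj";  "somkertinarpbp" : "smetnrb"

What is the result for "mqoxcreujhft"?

mocejf

The transformation: keep every other character starting from the first (positions 1st, 3rd, 5th, ...).
"mqoxcreujhft" → "mocejf".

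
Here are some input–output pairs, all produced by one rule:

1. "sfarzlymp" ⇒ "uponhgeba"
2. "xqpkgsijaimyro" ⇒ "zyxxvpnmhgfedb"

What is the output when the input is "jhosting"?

yxwvihdc

In each case the input is transformed by: shift every letter 11 places backward in the alphabet (wrapping around), then sort the characters into reverse alphabetical order.
So "jhosting" becomes "yxwvihdc".
(Check on "xqpkgsijaimyro": → "mfezvhxypxbngd" → "zyxxvpnmhgfedb" ✓)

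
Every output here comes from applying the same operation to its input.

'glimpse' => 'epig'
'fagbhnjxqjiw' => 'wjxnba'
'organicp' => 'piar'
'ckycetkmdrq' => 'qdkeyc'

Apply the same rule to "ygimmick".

Rule — reverse the string, then keep every other character starting from the first (positions 1st, 3rd, 5th, ...).
For "ygimmick", step one produces "kcimmigy"; step two turns that into "kimg".

kimg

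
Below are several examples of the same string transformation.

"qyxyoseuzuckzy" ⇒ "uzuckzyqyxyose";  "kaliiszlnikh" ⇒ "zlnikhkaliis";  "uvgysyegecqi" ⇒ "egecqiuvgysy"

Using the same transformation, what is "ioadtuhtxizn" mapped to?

Looking at the pairs, the operation is to swap the front and back halves of the string.
So "ioadtuhtxizn" becomes "htxiznioadtu".

htxiznioadtu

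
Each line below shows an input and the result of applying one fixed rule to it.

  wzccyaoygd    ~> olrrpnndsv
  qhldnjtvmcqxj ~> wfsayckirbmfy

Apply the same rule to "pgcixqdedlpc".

vexrfmtsasre

Each output is the input with this applied: shift every letter 11 places backward in the alphabet (wrapping around), then swap each adjacent pair of characters (1↔2, 3↔4, ...).
Applying both steps to "pgcixqdedlpc": "evrxmfstsaer", then "vexrfmtsasre".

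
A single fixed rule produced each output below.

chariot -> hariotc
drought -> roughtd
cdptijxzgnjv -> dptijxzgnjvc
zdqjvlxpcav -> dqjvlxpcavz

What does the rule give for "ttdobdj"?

The pattern: move the first character to the end.
"ttdobdj" → "tdobdjt".

tdobdjt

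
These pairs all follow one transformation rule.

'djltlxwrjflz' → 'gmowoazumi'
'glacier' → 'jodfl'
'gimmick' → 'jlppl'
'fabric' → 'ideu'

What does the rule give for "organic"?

rujdq

The transformation: delete the last 2 characters, then shift every letter 3 places forward in the alphabet (wrapping around).
Working it through for "organic": intermediate "organ", final "rujdq".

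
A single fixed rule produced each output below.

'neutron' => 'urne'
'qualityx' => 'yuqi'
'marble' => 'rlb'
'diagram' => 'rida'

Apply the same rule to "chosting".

Each output is the input with this applied: sort the characters into reverse alphabetical order, then keep every other character starting from the first (positions 1st, 3rd, 5th, ...).
"chosting" → "toig".

toig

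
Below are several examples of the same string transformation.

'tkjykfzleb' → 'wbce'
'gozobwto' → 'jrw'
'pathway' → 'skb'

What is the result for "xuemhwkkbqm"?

In each case the input is transformed by: shift every letter 3 places forward in the alphabet (wrapping around), then keep one character in every 3, starting at position 1 (positions 1st, 4th, 7th, ...).
On "xuemhwkkbqm": the first step gives "axhpkznnetp", and the second then gives "apnt".

apnt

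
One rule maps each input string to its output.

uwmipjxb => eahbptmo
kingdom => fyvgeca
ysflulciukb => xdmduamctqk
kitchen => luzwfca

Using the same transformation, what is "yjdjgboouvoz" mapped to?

vbytggmngrqb

The pattern: shift every letter 8 places backward in the alphabet (wrapping around), then move the first 2 characters to the end (rotate left by 2).
Working it through for "yjdjgboouvoz": intermediate "qbvbytggmngr", final "vbytggmngrqb".
(Check on "kingdom": → "cafyvge" → "fyvgeca" ✓)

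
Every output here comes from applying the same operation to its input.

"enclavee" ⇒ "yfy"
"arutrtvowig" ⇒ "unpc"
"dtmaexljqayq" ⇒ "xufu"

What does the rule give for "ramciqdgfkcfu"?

lwxeo

The pattern: shift every letter 6 places backward in the alphabet (wrapping around), then keep one character in every 3, starting at position 1 (positions 1st, 4th, 7th, ...).
"ramciqdgfkcfu" → "lugwckxazewzo" → "lwxeo".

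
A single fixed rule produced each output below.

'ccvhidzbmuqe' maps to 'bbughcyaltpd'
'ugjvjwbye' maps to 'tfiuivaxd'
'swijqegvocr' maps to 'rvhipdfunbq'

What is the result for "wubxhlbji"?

vtawgkaih

The rule is to shift every letter 1 place backward in the alphabet (wrapping around).
Doing the same to "wubxhlbji": "vtawgkaih".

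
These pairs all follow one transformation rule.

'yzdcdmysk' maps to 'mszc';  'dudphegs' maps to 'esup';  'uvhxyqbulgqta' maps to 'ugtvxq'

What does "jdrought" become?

The pattern: keep every other character starting from the second (positions 2nd, 4th, 6th, ...), then swap the front and back halves of the string.
Applying both steps to "jdrought": "dogt", then "gtdo".

gtdo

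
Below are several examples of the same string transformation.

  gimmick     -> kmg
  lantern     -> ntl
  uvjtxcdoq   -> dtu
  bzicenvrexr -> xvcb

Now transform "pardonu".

The transformation: keep one character in every 3, starting at position 1 (positions 1st, 4th, 7th, ...), then reverse the string.
Applying both steps to "pardonu": "pdu", then "udp".

udp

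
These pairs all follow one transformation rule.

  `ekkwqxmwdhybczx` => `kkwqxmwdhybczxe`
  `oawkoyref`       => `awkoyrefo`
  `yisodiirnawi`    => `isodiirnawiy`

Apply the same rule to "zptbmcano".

Looking at the pairs, the operation is to move the first character to the end.
"zptbmcano" → "ptbmcanoz".

ptbmcanoz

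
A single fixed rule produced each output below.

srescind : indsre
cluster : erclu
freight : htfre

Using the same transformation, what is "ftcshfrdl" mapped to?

frdlftc

Each output is the input with this applied: move the first 3 characters to the end (rotate left by 3), then delete the first 2 characters.
For "ftcshfrdl" the result is "frdlftc".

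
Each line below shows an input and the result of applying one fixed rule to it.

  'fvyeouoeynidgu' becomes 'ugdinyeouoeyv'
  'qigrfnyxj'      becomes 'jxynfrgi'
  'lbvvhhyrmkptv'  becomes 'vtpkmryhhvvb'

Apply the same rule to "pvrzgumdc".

cdmugzrv

The pattern: reverse the string, then delete the last character.
"pvrzgumdc" → "cdmugzrvp" → "cdmugzrv".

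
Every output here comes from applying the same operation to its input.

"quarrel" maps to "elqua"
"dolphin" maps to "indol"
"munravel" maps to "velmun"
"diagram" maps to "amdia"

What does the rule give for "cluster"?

erclu

The rule is to move the first 3 characters to the end (rotate left by 3), then delete the first 2 characters.
So "cluster" becomes "erclu".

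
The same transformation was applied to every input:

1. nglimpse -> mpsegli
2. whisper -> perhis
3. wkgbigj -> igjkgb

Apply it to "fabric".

The pattern: delete the first character, then move the first 3 characters to the end (rotate left by 3).
On "fabric" that produces "icabr".

icabr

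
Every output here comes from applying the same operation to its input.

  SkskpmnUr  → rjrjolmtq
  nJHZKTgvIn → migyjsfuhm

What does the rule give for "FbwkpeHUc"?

Rule — shift every letter 1 place backward in the alphabet (wrapping around), then convert every letter to lowercase.
Doing the same to "FbwkpeHUc": "eavjodgtb".

eavjodgtb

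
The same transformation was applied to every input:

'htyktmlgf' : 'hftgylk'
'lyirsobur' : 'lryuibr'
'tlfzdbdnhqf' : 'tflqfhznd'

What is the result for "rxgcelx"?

The rule is to take characters alternately from the front and the back (1st, last, 2nd, 2nd-last, ...), then delete the last 2 characters.
Starting from "rxgcelx": after the first operation, "rxxlgec"; after the second, "rxxlg".
(Check on "tlfzdbdnhqf": → "tflqfhznddb" → "tflqfhznd" ✓)

rxxlg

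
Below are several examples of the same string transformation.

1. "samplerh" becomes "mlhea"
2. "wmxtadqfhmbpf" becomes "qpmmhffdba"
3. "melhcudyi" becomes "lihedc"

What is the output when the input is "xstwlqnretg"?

In each case the input is transformed by: sort the characters into reverse alphabetical order, then delete the first 3 characters.
On "xstwlqnretg": the first step gives "xwttsrqnlge", and the second then gives "tsrqnlge".

tsrqnlge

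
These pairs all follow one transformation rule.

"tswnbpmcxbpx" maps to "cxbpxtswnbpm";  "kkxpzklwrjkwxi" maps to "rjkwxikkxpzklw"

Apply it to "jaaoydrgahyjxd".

The rule is to swap the front and back halves of the string, then move the first character to the end.
For "jaaoydrgahyjxd", step one produces "gahyjxdjaaoydr"; step two turns that into "ahyjxdjaaoydrg".

ahyjxdjaaoydrg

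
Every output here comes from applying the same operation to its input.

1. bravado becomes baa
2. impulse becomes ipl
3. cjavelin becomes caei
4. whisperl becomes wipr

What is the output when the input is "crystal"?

What's happening: swap each adjacent pair of characters (1↔2, 3↔4, ...), then keep every other character starting from the second (positions 2nd, 4th, 6th, ...).
Starting from "crystal": after the first operation, "rcsyatl"; after the second, "cyt".

cyt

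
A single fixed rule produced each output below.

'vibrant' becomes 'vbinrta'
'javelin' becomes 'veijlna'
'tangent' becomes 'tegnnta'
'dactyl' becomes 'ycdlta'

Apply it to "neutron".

unnorte

Looking at the pairs, the operation is to sort the characters into alphabetical order, then swap the first and last characters.
On "neutron" that produces "unnorte".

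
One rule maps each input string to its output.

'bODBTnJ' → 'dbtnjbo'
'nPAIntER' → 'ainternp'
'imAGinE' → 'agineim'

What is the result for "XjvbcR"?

vbcrxj

In each case the input is transformed by: move the first 2 characters to the end (rotate left by 2), then convert every letter to lowercase.
Starting from "XjvbcR": after the first operation, "vbcRXj"; after the second, "vbcrxj".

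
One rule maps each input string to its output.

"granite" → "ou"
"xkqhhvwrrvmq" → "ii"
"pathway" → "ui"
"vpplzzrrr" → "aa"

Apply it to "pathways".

In each case the input is transformed by: shift every letter 1 place forward in the alphabet (wrapping around), then keep only the vowels.
On "pathways": the first step gives "qbuixbzt", and the second then gives "ui".
(Check on "pathway": → "qbuixbz" → "ui" ✓)

ui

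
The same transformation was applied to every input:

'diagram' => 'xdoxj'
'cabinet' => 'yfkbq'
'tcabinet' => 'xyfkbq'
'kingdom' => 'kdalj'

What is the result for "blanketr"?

In each case the input is transformed by: shift every letter 3 places backward in the alphabet (wrapping around), then delete the first 2 characters.
So "blanketr" becomes "xkhbqo".

xkhbqo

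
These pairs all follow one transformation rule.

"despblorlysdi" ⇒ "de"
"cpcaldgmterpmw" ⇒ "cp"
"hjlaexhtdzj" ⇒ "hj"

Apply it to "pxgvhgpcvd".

The pattern: keep only the first 2 characters.
For "pxgvhgpcvd" the result is "px".

px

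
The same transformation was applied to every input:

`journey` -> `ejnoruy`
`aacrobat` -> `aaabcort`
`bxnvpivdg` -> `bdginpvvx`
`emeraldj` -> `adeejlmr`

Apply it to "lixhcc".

cchilx

In each case the input is transformed by: sort the characters into alphabetical order.
On "lixhcc" that produces "cchilx".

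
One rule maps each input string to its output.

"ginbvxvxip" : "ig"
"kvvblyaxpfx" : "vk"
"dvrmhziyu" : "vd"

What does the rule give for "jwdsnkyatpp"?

What's happening: swap each adjacent pair of characters (1↔2, 3↔4, ...), then keep only the first 2 characters.
"jwdsnkyatpp" → "wjsdknayptp" → "wj".

wj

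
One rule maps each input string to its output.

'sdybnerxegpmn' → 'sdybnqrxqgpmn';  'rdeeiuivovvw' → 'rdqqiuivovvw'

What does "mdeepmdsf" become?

The rule is to replace every "e" with "q".
On "mdeepmdsf" that produces "mdqqpmdsf".

mdqqpmdsf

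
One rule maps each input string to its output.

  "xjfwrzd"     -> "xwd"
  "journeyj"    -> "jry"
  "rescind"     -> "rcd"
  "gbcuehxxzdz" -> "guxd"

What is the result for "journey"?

Rule — keep one character in every 3, starting at position 1 (positions 1st, 4th, 7th, ...).
For "journey" the result is "jry".

jry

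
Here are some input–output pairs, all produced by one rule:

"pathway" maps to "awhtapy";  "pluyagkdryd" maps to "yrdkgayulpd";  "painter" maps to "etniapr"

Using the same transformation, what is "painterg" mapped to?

retniapg

What's happening: move the last character to the front, then reverse the string.
Applying both steps to "painterg": "gpainter", then "retniapg".
(Check on "pathway": → "ypathwa" → "awhtapy" ✓)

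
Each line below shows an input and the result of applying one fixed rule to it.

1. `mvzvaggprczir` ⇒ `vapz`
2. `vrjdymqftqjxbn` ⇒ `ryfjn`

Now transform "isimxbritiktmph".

Each output is the input with this applied: keep one character in every 3, starting at position 2 (positions 2nd, 5th, 8th, ...).
So "isimxbritiktmph" becomes "sxikp".

sxikp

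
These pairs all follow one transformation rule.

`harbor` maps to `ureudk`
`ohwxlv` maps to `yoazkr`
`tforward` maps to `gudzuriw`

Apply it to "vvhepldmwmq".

tpzpgoshkyy

Looking at the pairs, the operation is to reverse the string, then shift every letter 3 places forward in the alphabet (wrapping around).
For "vvhepldmwmq", step one produces "qmwmdlpehvv"; step two turns that into "tpzpgoshkyy".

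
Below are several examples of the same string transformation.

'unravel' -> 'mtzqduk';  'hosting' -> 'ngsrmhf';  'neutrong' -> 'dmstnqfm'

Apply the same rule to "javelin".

The rule is to shift every letter 1 place backward in the alphabet (wrapping around), then swap each adjacent pair of characters (1↔2, 3↔4, ...).
Applying that to "javelin" gives "ziduhkm".

ziduhkm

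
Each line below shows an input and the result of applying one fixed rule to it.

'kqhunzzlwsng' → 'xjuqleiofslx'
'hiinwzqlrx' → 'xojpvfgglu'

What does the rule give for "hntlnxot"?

In each case the input is transformed by: swap the front and back halves of the string, then shift every letter 2 places backward in the alphabet (wrapping around).
"hntlnxot" → "nxothntl" → "lvmrflrj".

lvmrflrj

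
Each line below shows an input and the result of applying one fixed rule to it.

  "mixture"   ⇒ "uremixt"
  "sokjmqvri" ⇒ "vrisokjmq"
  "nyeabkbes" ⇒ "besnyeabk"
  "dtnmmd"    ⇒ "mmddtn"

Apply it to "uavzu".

The pattern: move the last 3 characters to the front (rotate right by 3).
"uavzu" → "vzuua".

vzuua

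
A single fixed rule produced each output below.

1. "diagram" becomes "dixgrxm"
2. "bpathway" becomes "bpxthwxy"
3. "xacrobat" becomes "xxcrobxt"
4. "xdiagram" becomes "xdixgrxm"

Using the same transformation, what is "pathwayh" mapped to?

The transformation: replace every "a" with "x".
On "pathwayh" that produces "pxthwxyh".

pxthwxyh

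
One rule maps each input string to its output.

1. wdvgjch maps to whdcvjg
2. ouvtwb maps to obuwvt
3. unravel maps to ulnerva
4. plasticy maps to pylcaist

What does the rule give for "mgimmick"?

Looking at the pairs, the operation is to take characters alternately from the front and the back (1st, last, 2nd, 2nd-last, ...).
Doing the same to "mgimmick": "mkgciimm".

mkgciimm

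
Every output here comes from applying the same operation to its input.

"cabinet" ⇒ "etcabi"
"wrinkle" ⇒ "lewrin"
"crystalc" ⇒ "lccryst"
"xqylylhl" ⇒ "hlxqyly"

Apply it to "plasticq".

What's happening: move the last 3 characters to the front (rotate right by 3), then delete the first character.
Applying both steps to "plasticq": "icqplast", then "cqplast".

cqplast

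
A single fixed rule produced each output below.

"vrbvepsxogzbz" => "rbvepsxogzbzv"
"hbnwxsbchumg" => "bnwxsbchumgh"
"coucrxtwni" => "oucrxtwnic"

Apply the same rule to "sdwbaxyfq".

Rule — move the first character to the end.
Doing the same to "sdwbaxyfq": "dwbaxyfqs".

dwbaxyfqs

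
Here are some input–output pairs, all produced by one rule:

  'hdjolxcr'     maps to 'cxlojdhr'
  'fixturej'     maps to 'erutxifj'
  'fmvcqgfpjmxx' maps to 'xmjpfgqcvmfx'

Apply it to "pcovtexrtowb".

wotrxetvocpb

The pattern: reverse the string, then move the first character to the end.
"pcovtexrtowb" → "bwotrxetvocp" → "wotrxetvocpb".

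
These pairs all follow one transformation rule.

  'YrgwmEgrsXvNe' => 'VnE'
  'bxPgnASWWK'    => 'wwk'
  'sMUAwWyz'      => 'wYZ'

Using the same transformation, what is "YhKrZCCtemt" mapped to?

In each case the input is transformed by: flip the case of every letter, then keep only the last 3 characters.
Working it through for "YhKrZCCtemt": intermediate "yHkRzccTEMT", final "EMT".

EMT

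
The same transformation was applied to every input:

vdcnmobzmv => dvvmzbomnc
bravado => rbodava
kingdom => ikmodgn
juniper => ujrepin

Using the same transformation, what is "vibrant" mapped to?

The transformation: reverse the string, then move the last 2 characters to the front (rotate right by 2).
For "vibrant" the result is "ivtnarb".

ivtnarb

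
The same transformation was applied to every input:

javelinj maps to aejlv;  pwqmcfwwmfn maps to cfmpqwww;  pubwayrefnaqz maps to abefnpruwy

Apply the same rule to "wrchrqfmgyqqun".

In each case the input is transformed by: delete the last 3 characters, then sort the characters into alphabetical order.
"wrchrqfmgyqqun" → "wrchrqfmgyq" → "cfghmqqrrwy".

cfghmqqrrwy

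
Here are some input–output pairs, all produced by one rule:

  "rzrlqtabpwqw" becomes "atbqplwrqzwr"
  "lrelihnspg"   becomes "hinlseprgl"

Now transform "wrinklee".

knlierew

The transformation: swap the front and back halves of the string, then take characters alternately from the front and the back (1st, last, 2nd, 2nd-last, ...).
For "wrinklee" the result is "knlierew".
(Check on "lrelihnspg": → "hnspglreli" → "hinlseprgl" ✓)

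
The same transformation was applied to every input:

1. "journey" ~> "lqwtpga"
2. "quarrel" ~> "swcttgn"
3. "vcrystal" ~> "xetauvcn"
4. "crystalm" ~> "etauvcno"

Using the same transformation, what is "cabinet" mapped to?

ecdkpgv

In each case the input is transformed by: shift every letter 2 places forward in the alphabet (wrapping around).
Doing the same to "cabinet": "ecdkpgv".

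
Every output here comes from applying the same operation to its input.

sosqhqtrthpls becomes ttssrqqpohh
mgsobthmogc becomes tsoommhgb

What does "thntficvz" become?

Looking at the pairs, the operation is to delete the last 2 characters, then sort the characters into reverse alphabetical order.
On "thntficvz": the first step gives "thntfic", and the second then gives "ttnihfc".

ttnihfc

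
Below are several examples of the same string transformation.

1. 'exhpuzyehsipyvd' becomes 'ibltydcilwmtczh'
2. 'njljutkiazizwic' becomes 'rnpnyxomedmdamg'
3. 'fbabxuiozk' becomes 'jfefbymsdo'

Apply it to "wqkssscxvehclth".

In each case the input is transformed by: shift every letter 4 places forward in the alphabet (wrapping around).
"wqkssscxvehclth" → "auowwwgbzilgpxl".

auowwwgbzilgpxl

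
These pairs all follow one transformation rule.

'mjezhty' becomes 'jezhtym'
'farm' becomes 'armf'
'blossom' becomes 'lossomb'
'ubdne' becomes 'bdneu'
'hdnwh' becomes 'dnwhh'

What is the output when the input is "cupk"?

upkc

Each output is the input with this applied: move the first character to the end.
Doing the same to "cupk": "upkc".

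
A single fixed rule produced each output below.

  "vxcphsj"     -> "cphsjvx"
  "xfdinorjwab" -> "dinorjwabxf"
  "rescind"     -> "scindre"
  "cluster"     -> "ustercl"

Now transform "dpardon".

ardondp

What's happening: move the first 2 characters to the end (rotate left by 2).
Doing the same to "dpardon": "ardondp".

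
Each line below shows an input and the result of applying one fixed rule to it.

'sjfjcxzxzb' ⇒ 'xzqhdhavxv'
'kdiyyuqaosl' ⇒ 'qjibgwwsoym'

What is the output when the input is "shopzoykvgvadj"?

Rule — shift every letter 2 places backward in the alphabet (wrapping around), then move the last 2 characters to the front (rotate right by 2).
For "shopzoykvgvadj", step one produces "qfmnxmwitetybh"; step two turns that into "bhqfmnxmwitety".

bhqfmnxmwitety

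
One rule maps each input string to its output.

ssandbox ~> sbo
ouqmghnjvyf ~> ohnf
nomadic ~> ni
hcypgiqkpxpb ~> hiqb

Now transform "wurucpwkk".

wpw

The transformation: swap each adjacent pair of characters (1↔2, 3↔4, ...), then keep one character in every 3, starting at position 2 (positions 2nd, 5th, 8th, ...).
"wurucpwkk" → "uwurpckwk" → "wpw".
(Check on "ssandbox": → "ssnabdxo" → "sbo" ✓)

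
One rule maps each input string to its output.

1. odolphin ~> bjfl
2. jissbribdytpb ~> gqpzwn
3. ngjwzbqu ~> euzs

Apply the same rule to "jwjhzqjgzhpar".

Rule — shift every letter 2 places backward in the alphabet (wrapping around), then keep every other character starting from the second (positions 2nd, 4th, 6th, ...).
On "jwjhzqjgzhpar": the first step gives "huhfxohexfnyp", and the second then gives "ufoefy".

ufoefy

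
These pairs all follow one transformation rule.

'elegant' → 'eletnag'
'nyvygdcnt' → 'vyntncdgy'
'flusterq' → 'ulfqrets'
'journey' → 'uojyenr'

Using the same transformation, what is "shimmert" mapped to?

Looking at the pairs, the operation is to reverse the string, then move the last 3 characters to the front (rotate right by 3).
On "shimmert": the first step gives "tremmihs", and the second then gives "ihstremm".
(Check on "nyvygdcnt": → "tncdgyvyn" → "vyntncdgy" ✓)

ihstremm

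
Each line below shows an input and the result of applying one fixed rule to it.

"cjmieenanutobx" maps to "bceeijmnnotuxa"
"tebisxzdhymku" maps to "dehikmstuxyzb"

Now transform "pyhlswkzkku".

Rule — sort the characters into alphabetical order, then move the first character to the end.
Starting from "pyhlswkzkku": after the first operation, "hkkklpsuwyz"; after the second, "kkklpsuwyzh".

kkklpsuwyzh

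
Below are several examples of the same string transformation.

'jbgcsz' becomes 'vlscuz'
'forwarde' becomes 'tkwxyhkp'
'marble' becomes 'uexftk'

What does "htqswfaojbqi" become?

The rule is to swap the front and back halves of the string, then shift every letter 7 places backward in the alphabet (wrapping around).
"htqswfaojbqi" → "aojbqihtqswf" → "thcujbamjlpy".

thcujbamjlpy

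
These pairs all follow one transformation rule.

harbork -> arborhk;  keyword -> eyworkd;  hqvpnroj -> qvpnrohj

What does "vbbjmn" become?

The rule is to swap the first and last characters, then move the first character to the end.
Applying both steps to "vbbjmn": "nbbjmv", then "bbjmvn".
(Check on "hqvpnroj": → "jqvpnroh" → "qvpnrohj" ✓)

bbjmvn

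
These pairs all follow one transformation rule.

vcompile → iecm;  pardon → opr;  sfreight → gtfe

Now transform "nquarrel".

rlqa

Rule — swap the front and back halves of the string, then keep every other character starting from the second (positions 2nd, 4th, 6th, ...).
For "nquarrel", step one produces "rrelnqua"; step two turns that into "rlqa".
(Check on "vcompile": → "pilevcom" → "iecm" ✓)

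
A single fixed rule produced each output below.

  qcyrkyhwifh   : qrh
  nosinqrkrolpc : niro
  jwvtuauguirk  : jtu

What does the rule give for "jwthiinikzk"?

jhn

Looking at the pairs, the operation is to delete the last 3 characters, then keep one character in every 3, starting at position 1 (positions 1st, 4th, 7th, ...).
"jwthiinikzk" → "jhn".
(Check on "qcyrkyhwifh": → "qcyrkyhw" → "qrh" ✓)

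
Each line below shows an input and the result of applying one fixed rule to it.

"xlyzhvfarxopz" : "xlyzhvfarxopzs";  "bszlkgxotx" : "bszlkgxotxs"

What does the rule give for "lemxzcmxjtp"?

What's happening: append "s".
So "lemxzcmxjtp" becomes "lemxzcmxjtps".

lemxzcmxjtps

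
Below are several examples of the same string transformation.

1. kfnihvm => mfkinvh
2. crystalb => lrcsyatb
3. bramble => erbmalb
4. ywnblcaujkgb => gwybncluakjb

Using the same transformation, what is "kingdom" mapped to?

Looking at the pairs, the operation is to swap each adjacent pair of characters (1↔2, 3↔4, ...), then move the last character to the front.
Applying both steps to "kingdom": "ikgnodm", then "mikgnod".

mikgnod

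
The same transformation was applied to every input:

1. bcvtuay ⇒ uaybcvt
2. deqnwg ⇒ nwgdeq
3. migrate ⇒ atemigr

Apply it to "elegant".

The rule is to move the last 3 characters to the front (rotate right by 3).
So "elegant" becomes "anteleg".

anteleg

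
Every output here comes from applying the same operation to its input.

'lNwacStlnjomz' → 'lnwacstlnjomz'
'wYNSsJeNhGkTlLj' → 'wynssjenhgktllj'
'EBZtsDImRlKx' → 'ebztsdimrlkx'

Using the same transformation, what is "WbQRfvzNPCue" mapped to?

wbqrfvznpcue

The rule is to convert every letter to lowercase.
So "WbQRfvzNPCue" becomes "wbqrfvznpcue".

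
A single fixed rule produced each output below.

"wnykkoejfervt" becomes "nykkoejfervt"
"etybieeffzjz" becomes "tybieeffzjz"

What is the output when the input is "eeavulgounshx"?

eavulgounshx

The pattern: delete the first character.
For "eeavulgounshx" the result is "eavulgounshx".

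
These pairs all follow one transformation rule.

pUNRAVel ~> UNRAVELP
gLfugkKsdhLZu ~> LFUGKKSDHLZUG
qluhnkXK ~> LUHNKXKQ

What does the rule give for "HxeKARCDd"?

XEKARCDDH

What's happening: move the first character to the end, then convert every letter to uppercase.
"HxeKARCDd" → "xeKARCDdH" → "XEKARCDDH".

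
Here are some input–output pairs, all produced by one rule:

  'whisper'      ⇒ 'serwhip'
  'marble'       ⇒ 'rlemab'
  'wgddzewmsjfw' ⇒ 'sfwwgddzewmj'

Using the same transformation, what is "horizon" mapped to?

Looking at the pairs, the operation is to move the last 3 characters to the front (rotate right by 3), then swap the first and last characters.
Working it through for "horizon": intermediate "zonhori", final "ionhorz".
(Check on "marble": → "blemar" → "rlemab" ✓)

ionhorz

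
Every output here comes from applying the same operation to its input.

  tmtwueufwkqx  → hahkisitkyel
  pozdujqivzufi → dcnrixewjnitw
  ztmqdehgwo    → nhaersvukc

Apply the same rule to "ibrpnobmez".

wpfdbcpasn

The pattern: shift every letter 12 places backward in the alphabet (wrapping around).
So "ibrpnobmez" becomes "wpfdbcpasn".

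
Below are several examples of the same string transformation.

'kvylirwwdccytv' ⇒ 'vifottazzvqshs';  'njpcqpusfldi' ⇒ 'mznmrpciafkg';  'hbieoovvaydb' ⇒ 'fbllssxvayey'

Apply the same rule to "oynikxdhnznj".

The transformation: shift every letter 3 places backward in the alphabet (wrapping around), then move the first 2 characters to the end (rotate left by 2).
For "oynikxdhnznj", step one produces "lvkfhuaekwkg"; step two turns that into "kfhuaekwkglv".

kfhuaekwkglv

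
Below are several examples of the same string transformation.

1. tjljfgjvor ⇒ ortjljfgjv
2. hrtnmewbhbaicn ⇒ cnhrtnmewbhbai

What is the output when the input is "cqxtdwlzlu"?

lucqxtdwlz

The transformation: move the last 2 characters to the front (rotate right by 2).
On "cqxtdwlzlu" that produces "lucqxtdwlz".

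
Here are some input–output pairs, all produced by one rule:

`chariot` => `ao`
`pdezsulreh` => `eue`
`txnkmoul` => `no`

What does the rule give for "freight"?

eh

Rule — keep one character in every 3, starting at position 3 (positions 3rd, 6th, 9th, ...).
Applying that to "freight" gives "eh".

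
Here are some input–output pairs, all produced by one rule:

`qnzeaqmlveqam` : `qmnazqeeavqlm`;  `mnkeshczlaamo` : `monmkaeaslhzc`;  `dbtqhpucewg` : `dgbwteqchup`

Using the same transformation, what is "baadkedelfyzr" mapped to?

brazaydfkleed

Rule — take characters alternately from the front and the back (1st, last, 2nd, 2nd-last, ...).
Applying that to "baadkedelfyzr" gives "brazaydfkleed".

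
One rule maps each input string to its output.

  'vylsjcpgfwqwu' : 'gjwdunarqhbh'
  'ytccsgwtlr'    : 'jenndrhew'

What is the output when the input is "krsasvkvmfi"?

In each case the input is transformed by: shift every letter 11 places forward in the alphabet (wrapping around), then delete the last character.
For "krsasvkvmfi", step one produces "vcdldgvgxqt"; step two turns that into "vcdldgvgxq".

vcdldgvgxq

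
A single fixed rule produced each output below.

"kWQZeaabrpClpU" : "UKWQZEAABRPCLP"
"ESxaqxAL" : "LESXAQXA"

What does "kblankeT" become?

TKBLANKE

Looking at the pairs, the operation is to move the last character to the front, then convert every letter to uppercase.
Starting from "kblankeT": after the first operation, "Tkblanke"; after the second, "TKBLANKE".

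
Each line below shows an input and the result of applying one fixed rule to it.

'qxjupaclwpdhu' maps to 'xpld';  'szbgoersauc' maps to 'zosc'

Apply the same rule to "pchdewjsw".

Looking at the pairs, the operation is to keep one character in every 3, starting at position 2 (positions 2nd, 5th, 8th, ...).
For "pchdewjsw" the result is "ces".

ces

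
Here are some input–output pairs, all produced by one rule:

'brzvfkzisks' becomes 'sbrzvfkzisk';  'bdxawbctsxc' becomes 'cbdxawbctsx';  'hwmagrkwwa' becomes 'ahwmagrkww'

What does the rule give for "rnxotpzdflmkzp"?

In each case the input is transformed by: move the last character to the front.
So "rnxotpzdflmkzp" becomes "prnxotpzdflmkz".

prnxotpzdflmkz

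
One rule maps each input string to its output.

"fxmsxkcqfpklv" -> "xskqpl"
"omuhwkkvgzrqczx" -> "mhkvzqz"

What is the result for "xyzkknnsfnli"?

yknsni

The pattern: keep every other character starting from the second (positions 2nd, 4th, 6th, ...).
"xyzkknnsfnli" → "yknsni".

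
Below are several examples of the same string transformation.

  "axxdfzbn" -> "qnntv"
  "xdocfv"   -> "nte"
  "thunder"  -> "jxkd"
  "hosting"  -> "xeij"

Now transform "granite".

In each case the input is transformed by: shift every letter 10 places backward in the alphabet (wrapping around), then delete the last 3 characters.
On "granite": the first step gives "whqdyju", and the second then gives "whqd".

whqd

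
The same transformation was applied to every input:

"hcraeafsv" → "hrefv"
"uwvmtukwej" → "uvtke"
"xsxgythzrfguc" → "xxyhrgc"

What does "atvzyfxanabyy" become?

avyxnby

Looking at the pairs, the operation is to keep every other character starting from the first (positions 1st, 3rd, 5th, ...).
"atvzyfxanabyy" → "avyxnby".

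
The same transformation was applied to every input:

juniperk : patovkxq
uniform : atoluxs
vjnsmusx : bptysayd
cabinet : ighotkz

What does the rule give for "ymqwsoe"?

The rule is to shift every letter 6 places forward in the alphabet (wrapping around).
So "ymqwsoe" becomes "eswcyuk".

eswcyuk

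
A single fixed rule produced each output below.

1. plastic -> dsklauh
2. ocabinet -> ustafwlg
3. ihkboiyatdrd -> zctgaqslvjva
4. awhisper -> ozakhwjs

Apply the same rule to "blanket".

dsfcwlt

The transformation: shift every letter 8 places backward in the alphabet (wrapping around), then move the first character to the end.
Starting from "blanket": after the first operation, "tdsfcwl"; after the second, "dsfcwlt".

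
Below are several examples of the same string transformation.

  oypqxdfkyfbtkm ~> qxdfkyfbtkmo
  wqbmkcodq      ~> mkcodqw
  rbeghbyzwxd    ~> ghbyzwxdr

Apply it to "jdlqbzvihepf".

qbzvihepfj

The rule is to move the first 3 characters to the end (rotate left by 3), then delete the last 2 characters.
On "jdlqbzvihepf" that produces "qbzvihepfj".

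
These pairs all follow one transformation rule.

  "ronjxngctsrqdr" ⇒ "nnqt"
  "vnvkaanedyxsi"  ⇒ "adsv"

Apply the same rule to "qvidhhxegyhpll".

ghip

Each output is the input with this applied: keep one character in every 3, starting at position 3 (positions 3rd, 6th, 9th, ...), then sort the characters into alphabetical order.
Applying that to "qvidhhxegyhpll" gives "ghip".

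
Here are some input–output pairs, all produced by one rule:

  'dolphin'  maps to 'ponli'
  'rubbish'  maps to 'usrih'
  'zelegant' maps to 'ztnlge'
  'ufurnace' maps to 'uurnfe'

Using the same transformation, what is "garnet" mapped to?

The rule is to sort the characters into reverse alphabetical order, then delete the last 2 characters.
"garnet" → "trng".

trng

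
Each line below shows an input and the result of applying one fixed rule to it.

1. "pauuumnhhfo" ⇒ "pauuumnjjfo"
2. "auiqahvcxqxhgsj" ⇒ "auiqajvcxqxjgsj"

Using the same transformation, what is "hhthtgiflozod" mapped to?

jjtjtgiflozod

Each output is the input with this applied: replace every "h" with "j".
So "hhthtgiflozod" becomes "jjtjtgiflozod".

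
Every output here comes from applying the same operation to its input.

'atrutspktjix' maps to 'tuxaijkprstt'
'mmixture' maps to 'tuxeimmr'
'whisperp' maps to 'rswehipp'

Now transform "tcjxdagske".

Each output is the input with this applied: sort the characters into alphabetical order, then move the last 3 characters to the front (rotate right by 3).
Working it through for "tcjxdagske": intermediate "acdegjkstx", final "stxacdegjk".

stxacdegjk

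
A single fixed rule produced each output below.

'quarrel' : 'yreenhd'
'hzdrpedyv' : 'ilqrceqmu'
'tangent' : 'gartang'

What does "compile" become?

ryvczbp

Each output is the input with this applied: reverse the string, then shift every letter 13 places forward in the alphabet (wrapping around) — i.e. ROT13.
On "compile": the first step gives "elipmoc", and the second then gives "ryvczbp".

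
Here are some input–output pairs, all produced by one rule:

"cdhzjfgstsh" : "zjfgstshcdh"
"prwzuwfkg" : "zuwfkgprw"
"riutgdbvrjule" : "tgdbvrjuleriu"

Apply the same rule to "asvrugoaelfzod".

What's happening: move the first 3 characters to the end (rotate left by 3).
Applying that to "asvrugoaelfzod" gives "rugoaelfzodasv".

rugoaelfzodasv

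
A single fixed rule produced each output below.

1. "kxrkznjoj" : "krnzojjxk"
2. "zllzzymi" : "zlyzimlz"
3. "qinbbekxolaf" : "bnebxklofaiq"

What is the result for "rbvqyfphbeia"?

qvfyhpebaibr

In each case the input is transformed by: swap each adjacent pair of characters (1↔2, 3↔4, ...), then move the first 2 characters to the end (rotate left by 2).
On "rbvqyfphbeia": the first step gives "brqvfyhpebai", and the second then gives "qvfyhpebaibr".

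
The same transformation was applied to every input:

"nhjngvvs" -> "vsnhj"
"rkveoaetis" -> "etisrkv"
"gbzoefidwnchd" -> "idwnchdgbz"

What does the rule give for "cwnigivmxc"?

The transformation: move the first 3 characters to the end (rotate left by 3), then delete the first 3 characters.
On "cwnigivmxc": the first step gives "igivmxccwn", and the second then gives "vmxccwn".
(Check on "nhjngvvs": → "ngvvsnhj" → "vsnhj" ✓)

vmxccwn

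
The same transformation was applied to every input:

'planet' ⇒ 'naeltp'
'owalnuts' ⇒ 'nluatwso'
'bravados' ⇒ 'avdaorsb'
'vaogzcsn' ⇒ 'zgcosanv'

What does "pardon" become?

Looking at the pairs, the operation is to swap the front and back halves of the string, then take characters alternately from the front and the back (1st, last, 2nd, 2nd-last, ...).
Doing the same to "pardon": "droanp".

droanp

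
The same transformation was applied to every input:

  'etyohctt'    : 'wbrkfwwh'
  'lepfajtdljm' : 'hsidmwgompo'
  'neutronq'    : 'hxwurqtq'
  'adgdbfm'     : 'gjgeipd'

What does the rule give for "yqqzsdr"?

In each case the input is transformed by: move the first character to the end, then shift every letter 3 places forward in the alphabet (wrapping around).
Starting from "yqqzsdr": after the first operation, "qqzsdry"; after the second, "ttcvgub".

ttcvgub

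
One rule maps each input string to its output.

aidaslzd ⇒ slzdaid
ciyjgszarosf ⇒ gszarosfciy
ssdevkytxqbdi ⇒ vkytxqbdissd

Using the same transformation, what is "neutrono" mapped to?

In each case the input is transformed by: move the first 3 characters to the end (rotate left by 3), then delete the first character.
So "neutrono" becomes "rononeu".

rononeu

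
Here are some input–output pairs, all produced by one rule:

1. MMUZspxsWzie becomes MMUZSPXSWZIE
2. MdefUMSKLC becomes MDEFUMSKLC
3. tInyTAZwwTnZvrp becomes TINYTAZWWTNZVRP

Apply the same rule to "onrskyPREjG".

ONRSKYPREJG

The rule is to convert every letter to uppercase.
Applying that to "onrskyPREjG" gives "ONRSKYPREJG".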